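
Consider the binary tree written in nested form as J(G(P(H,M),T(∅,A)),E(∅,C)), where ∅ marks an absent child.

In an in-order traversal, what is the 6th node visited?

In-order visits the left subtree, then the node, then the right subtree.
At J: go left to G.
  At G: go left to P.
    At P: go left to H.
      H is a leaf — visit H.
    Visit P.
    At P: go right to M.
      M is a leaf — visit M.
  Visit G.
  At G: go right to T.
    At T: no left child.
    Visit T.
    At T: go right to A.
      A is a leaf — visit A.
Visit J.
At J: go right to E.
  At E: no left child.
  Visit E.
  At E: go right to C.
    C is a leaf — visit C.
Full in-order sequence: H, P, M, G, T, A, J, E, C.

A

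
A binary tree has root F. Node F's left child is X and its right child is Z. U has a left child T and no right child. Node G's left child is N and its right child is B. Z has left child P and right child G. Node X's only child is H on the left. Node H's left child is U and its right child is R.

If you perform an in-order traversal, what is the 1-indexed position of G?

In-order visits the left subtree, then the node, then the right subtree.
At F: go left to X.
  At X: go left to H.
    At H: go left to U.
      At U: go left to T.
        T is a leaf — visit T.
      Visit U.
      At U: no right child.
    Visit H.
    At H: go right to R.
      R is a leaf — visit R.
  Visit X.
  At X: no right child.
Visit F.
At F: go right to Z.
  At Z: go left to P.
    P is a leaf — visit P.
  Visit Z.
  At Z: go right to G.
    At G: go left to N.
      N is a leaf — visit N.
    Visit G.
    At G: go right to B.
      B is a leaf — visit B.
Full in-order sequence: T, U, H, R, X, F, P, Z, N, G, B.

10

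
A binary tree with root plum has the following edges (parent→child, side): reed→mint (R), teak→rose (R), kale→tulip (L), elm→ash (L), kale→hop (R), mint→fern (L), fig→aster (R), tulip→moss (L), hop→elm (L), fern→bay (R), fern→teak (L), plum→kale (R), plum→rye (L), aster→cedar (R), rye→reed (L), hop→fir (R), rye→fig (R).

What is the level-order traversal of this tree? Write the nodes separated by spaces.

Level-order visits nodes level by level from the root, left to right within each level.
Level 0: plum
Level 1: rye, kale
Level 2: reed, fig, tulip, hop
Level 3: mint, aster, moss, elm, fir
Level 4: fern, cedar, ash
Level 5: teak, bay
Level 6: rose

plum rye kale reed fig tulip hop mint aster moss elm fir fern cedar ash teak bay rose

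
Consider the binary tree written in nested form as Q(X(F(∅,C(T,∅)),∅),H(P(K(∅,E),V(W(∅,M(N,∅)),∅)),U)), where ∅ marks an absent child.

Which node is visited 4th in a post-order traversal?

Post-order visits the left subtree, then the right subtree, then the node.
At Q: go left to X.
  At X: go left to F.
    At F: no left child.
    At F: go right to C.
      At C: go left to T.
        T is a leaf — visit T.
      At C: no right child.
      Visit C.
    Visit F.
  At X: no right child.
  Visit X.
At Q: go right to H.
  At H: go left to P.
    At P: go left to K.
      At K: no left child.
      At K: go right to E.
        E is a leaf — visit E.
      Visit K.
    At P: go right to V.
      At V: go left to W.
        At W: no left child.
        At W: go right to M.
          At M: go left to N.
            N is a leaf — visit N.
          At M: no right child.
          Visit M.
        Visit W.
      At V: no right child.
      Visit V.
    Visit P.
  At H: go right to U.
    U is a leaf — visit U.
  Visit H.
Visit Q.
Full post-order sequence: T, C, F, X, E, K, N, M, W, V, P, U, H, Q.

X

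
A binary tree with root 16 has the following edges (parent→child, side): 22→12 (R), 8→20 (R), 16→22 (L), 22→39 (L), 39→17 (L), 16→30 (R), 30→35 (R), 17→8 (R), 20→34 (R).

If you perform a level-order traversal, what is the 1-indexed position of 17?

7

Level-order visits nodes level by level from the root, left to right within each level.
Level 0: 16
Level 1: 22, 30
Level 2: 39, 12, 35
Level 3: 17
Level 4: 8
Level 5: 20
Level 6: 34
Full level-order sequence: 16, 22, 30, 39, 12, 35, 17, 8, 20, 34.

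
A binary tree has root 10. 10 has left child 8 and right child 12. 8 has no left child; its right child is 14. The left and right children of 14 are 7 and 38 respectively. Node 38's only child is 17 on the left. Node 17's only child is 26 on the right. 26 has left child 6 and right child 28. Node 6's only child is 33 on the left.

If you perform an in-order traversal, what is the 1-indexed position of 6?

6

In-order visits the left subtree, then the node, then the right subtree.
At 10: go left to 8.
  At 8: no left child.
  Visit 8.
  At 8: go right to 14.
    At 14: go left to 7.
      7 is a leaf — visit 7.
    Visit 14.
    At 14: go right to 38.
      At 38: go left to 17.
        At 17: no left child.
        Visit 17.
        At 17: go right to 26.
          At 26: go left to 6.
            At 6: go left to 33.
              33 is a leaf — visit 33.
            Visit 6.
            At 6: no right child.
          Visit 26.
          At 26: go right to 28.
            28 is a leaf — visit 28.
      Visit 38.
      At 38: no right child.
Visit 10.
At 10: go right to 12.
  12 is a leaf — visit 12.
Full in-order sequence: 8, 7, 14, 17, 33, 6, 26, 28, 38, 10, 12.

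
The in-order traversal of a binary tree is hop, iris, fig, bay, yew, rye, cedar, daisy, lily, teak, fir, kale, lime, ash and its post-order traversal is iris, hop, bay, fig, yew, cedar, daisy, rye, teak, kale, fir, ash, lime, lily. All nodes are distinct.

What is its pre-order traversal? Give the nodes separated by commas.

lily, rye, yew, fig, hop, iris, bay, daisy, cedar, lime, fir, teak, kale, ash

The last element of post-order is the root; it splits in-order into left and right subtrees.
Root lily: left subtree has 8 nodes {hop, iris, fig, bay, yew, rye, cedar, daisy}, right has 5 {teak, fir, kale, lime, ash}.
  Root rye: left subtree has 5 nodes {hop, iris, fig, bay, yew}, right has 2 {cedar, daisy}.
    Root yew: left subtree has 4 nodes {hop, iris, fig, bay}, right has 0 { }.
      Root fig: left subtree has 2 nodes {hop, iris}, right has 1 {bay}.
        Root hop: left subtree has 0 nodes { }, right has 1 {iris}.
    Root daisy: left subtree has 1 node {cedar}, right has 0 { }.
  Root lime: left subtree has 3 nodes {teak, fir, kale}, right has 1 {ash}.
    Root fir: left subtree has 1 node {teak}, right has 1 {kale}.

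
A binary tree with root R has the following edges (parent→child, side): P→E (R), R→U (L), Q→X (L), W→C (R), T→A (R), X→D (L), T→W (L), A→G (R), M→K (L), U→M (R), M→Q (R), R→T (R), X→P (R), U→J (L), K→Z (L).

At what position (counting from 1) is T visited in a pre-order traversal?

12

Pre-order visits the node, then its left subtree, then its right subtree.
Visit R.
At R: go left to U.
  Visit U.
  At U: go left to J.
    J is a leaf — visit J.
  At U: go right to M.
    Visit M.
    At M: go left to K.
      Visit K.
      At K: go left to Z.
        Z is a leaf — visit Z.
      At K: no right child.
    At M: go right to Q.
      Visit Q.
      At Q: go left to X.
        Visit X.
        At X: go left to D.
          D is a leaf — visit D.
        At X: go right to P.
          Visit P.
          At P: no left child.
          At P: go right to E.
            E is a leaf — visit E.
      At Q: no right child.
At R: go right to T.
  Visit T.
  At T: go left to W.
    Visit W.
    At W: no left child.
    At W: go right to C.
      C is a leaf — visit C.
  At T: go right to A.
    Visit A.
    At A: no left child.
    At A: go right to G.
      G is a leaf — visit G.
Full pre-order sequence: R, U, J, M, K, Z, Q, X, D, P, E, T, W, C, A, G.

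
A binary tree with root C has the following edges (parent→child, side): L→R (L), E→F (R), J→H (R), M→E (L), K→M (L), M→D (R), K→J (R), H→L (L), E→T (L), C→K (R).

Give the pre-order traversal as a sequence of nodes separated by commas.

C, K, M, E, T, F, D, J, H, L, R

Pre-order visits the node, then its left subtree, then its right subtree.
Visit C.
At C: no left child.
At C: go right to K.
  Visit K.
  At K: go left to M.
    Visit M.
    At M: go left to E.
      Visit E.
      At E: go left to T.
        T is a leaf — visit T.
      At E: go right to F.
        F is a leaf — visit F.
    At M: go right to D.
      D is a leaf — visit D.
  At K: go right to J.
    Visit J.
    At J: no left child.
    At J: go right to H.
      Visit H.
      At H: go left to L.
        Visit L.
        At L: go left to R.
          R is a leaf — visit R.
        At L: no right child.
      At H: no right child.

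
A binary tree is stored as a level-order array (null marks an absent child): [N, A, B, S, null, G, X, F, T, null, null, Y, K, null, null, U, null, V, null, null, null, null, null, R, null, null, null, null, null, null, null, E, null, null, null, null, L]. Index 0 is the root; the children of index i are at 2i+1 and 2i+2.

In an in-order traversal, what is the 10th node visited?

R

In-order visits the left subtree, then the node, then the right subtree.
At N: go left to A.
  At A: go left to S.
    At S: go left to F.
      At F: go left to U.
        At U: go left to E.
          E is a leaf — visit E.
        Visit U.
        At U: no right child.
      Visit F.
      At F: no right child.
    Visit S.
    At S: go right to T.
      At T: go left to V.
        At V: no left child.
        Visit V.
        At V: go right to L.
          L is a leaf — visit L.
      Visit T.
      At T: no right child.
  Visit A.
  At A: no right child.
Visit N.
At N: go right to B.
  At B: go left to G.
    At G: go left to Y.
      At Y: go left to R.
        R is a leaf — visit R.
      Visit Y.
      At Y: no right child.
    Visit G.
    At G: go right to K.
      K is a leaf — visit K.
  Visit B.
  At B: go right to X.
    X is a leaf — visit X.
Full in-order sequence: E, U, F, S, V, L, T, A, N, R, Y, G, K, B, X.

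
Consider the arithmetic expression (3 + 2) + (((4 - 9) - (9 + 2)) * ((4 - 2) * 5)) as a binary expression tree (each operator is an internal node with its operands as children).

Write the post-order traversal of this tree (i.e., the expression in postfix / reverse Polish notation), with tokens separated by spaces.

Post-order on an expression tree gives postfix notation: for each operator, emit left operand, right operand, then the operator.

3 2 + 4 9 - 9 2 + - 4 2 - 5 * * +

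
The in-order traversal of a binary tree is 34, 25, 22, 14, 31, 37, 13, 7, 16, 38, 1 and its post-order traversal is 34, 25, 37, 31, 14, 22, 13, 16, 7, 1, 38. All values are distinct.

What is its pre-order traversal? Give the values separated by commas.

The last element of post-order is the root; it splits in-order into left and right subtrees.
Root 38: left subtree has 9 nodes {34, 25, 22, 14, 31, 37, 13, 7, 16}, right has 1 {1}.
  Root 7: left subtree has 7 nodes {34, 25, 22, 14, 31, 37, 13}, right has 1 {16}.
    Root 13: left subtree has 6 nodes {34, 25, 22, 14, 31, 37}, right has 0 { }.
      Root 22: left subtree has 2 nodes {34, 25}, right has 3 {14, 31, 37}.
        Root 25: left subtree has 1 node {34}, right has 0 { }.
        Root 14: left subtree has 0 nodes { }, right has 2 {31, 37}.
          Root 31: left subtree has 0 nodes { }, right has 1 {37}.

38, 7, 13, 22, 25, 34, 14, 31, 37, 16, 1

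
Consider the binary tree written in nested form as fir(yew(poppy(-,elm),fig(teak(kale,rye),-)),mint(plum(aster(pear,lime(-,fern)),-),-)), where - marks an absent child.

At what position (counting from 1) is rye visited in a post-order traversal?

4

Post-order visits the left subtree, then the right subtree, then the node.
At fir: go left to yew.
  At yew: go left to poppy.
    At poppy: no left child.
    At poppy: go right to elm.
      elm is a leaf — visit elm.
    Visit poppy.
  At yew: go right to fig.
    At fig: go left to teak.
      At teak: go left to kale.
        kale is a leaf — visit kale.
      At teak: go right to rye.
        rye is a leaf — visit rye.
      Visit teak.
    At fig: no right child.
    Visit fig.
  Visit yew.
At fir: go right to mint.
  At mint: go left to plum.
    At plum: go left to aster.
      At aster: go left to pear.
        pear is a leaf — visit pear.
      At aster: go right to lime.
        At lime: no left child.
        At lime: go right to fern.
          fern is a leaf — visit fern.
        Visit lime.
      Visit aster.
    At plum: no right child.
    Visit plum.
  At mint: no right child.
  Visit mint.
Visit fir.
Full post-order sequence: elm, poppy, kale, rye, teak, fig, yew, pear, fern, lime, aster, plum, mint, fir.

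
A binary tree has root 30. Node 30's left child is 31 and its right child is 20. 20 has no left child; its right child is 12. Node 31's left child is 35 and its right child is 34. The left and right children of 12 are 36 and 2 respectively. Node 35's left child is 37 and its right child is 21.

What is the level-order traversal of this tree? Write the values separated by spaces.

30 31 20 35 34 12 37 21 36 2

Level-order visits nodes level by level from the root, left to right within each level.
Level 0: 30
Level 1: 31, 20
Level 2: 35, 34, 12
Level 3: 37, 21, 36, 2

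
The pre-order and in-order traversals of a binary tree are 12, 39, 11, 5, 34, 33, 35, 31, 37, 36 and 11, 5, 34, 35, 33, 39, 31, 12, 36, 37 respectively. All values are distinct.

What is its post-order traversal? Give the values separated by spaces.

The first element of pre-order is the root; it splits in-order into left and right subtrees.
Root 12: left subtree has 7 nodes {11, 5, 34, 35, 33, 39, 31}, right has 2 {36, 37}.
  Root 39: left subtree has 5 nodes {11, 5, 34, 35, 33}, right has 1 {31}.
    Root 11: left subtree has 0 nodes { }, right has 4 {5, 34, 35, 33}.
      Root 5: left subtree has 0 nodes { }, right has 3 {34, 35, 33}.
        Root 34: left subtree has 0 nodes { }, right has 2 {35, 33}.
          Root 33: left subtree has 1 node {35}, right has 0 { }.
  Root 37: left subtree has 1 node {36}, right has 0 { }.

35 33 34 5 11 31 39 36 37 12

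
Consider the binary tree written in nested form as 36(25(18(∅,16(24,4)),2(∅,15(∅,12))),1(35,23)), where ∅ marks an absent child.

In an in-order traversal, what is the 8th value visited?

In-order visits the left subtree, then the node, then the right subtree.
At 36: go left to 25.
  At 25: go left to 18.
    At 18: no left child.
    Visit 18.
    At 18: go right to 16.
      At 16: go left to 24.
        24 is a leaf — visit 24.
      Visit 16.
      At 16: go right to 4.
        4 is a leaf — visit 4.
  Visit 25.
  At 25: go right to 2.
    At 2: no left child.
    Visit 2.
    At 2: go right to 15.
      At 15: no left child.
      Visit 15.
      At 15: go right to 12.
        12 is a leaf — visit 12.
Visit 36.
At 36: go right to 1.
  At 1: go left to 35.
    35 is a leaf — visit 35.
  Visit 1.
  At 1: go right to 23.
    23 is a leaf — visit 23.
Full in-order sequence: 18, 24, 16, 4, 25, 2, 15, 12, 36, 35, 1, 23.

12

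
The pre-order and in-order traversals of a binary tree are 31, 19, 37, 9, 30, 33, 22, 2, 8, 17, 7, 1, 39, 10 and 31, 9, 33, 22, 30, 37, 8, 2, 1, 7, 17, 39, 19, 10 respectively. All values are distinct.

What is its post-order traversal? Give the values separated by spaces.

The first element of pre-order is the root; it splits in-order into left and right subtrees.
Root 31: left subtree has 0 nodes { }, right has 13 {9, 33, 22, 30, 37, 8, 2, 1, 7, 17, 39, 19, 10}.
  Root 19: left subtree has 11 nodes {9, 33, 22, 30, 37, 8, 2, 1, 7, 17, 39}, right has 1 {10}.
    Root 37: left subtree has 4 nodes {9, 33, 22, 30}, right has 6 {8, 2, 1, 7, 17, 39}.
      Root 9: left subtree has 0 nodes { }, right has 3 {33, 22, 30}.
        Root 30: left subtree has 2 nodes {33, 22}, right has 0 { }.
          Root 33: left subtree has 0 nodes { }, right has 1 {22}.
      Root 2: left subtree has 1 node {8}, right has 4 {1, 7, 17, 39}.
        Root 17: left subtree has 2 nodes {1, 7}, right has 1 {39}.
          Root 7: left subtree has 1 node {1}, right has 0 { }.

22 33 30 9 8 1 7 39 17 2 37 10 19 31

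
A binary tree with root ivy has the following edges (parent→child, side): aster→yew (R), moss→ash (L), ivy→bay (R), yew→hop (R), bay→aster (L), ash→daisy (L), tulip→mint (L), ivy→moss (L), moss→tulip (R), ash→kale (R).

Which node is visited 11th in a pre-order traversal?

hop

Pre-order visits the node, then its left subtree, then its right subtree.
Visit ivy.
At ivy: go left to moss.
  Visit moss.
  At moss: go left to ash.
    Visit ash.
    At ash: go left to daisy.
      daisy is a leaf — visit daisy.
    At ash: go right to kale.
      kale is a leaf — visit kale.
  At moss: go right to tulip.
    Visit tulip.
    At tulip: go left to mint.
      mint is a leaf — visit mint.
    At tulip: no right child.
At ivy: go right to bay.
  Visit bay.
  At bay: go left to aster.
    Visit aster.
    At aster: no left child.
    At aster: go right to yew.
      Visit yew.
      At yew: no left child.
      At yew: go right to hop.
        hop is a leaf — visit hop.
  At bay: no right child.
Full pre-order sequence: ivy, moss, ash, daisy, kale, tulip, mint, bay, aster, yew, hop.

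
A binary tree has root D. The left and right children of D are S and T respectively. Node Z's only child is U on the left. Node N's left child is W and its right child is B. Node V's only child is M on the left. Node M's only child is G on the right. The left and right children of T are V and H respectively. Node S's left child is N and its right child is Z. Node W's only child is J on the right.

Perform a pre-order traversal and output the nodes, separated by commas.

Pre-order visits the node, then its left subtree, then its right subtree.
Visit D.
At D: go left to S.
  Visit S.
  At S: go left to N.
    Visit N.
    At N: go left to W.
      Visit W.
      At W: no left child.
      At W: go right to J.
        J is a leaf — visit J.
    At N: go right to B.
      B is a leaf — visit B.
  At S: go right to Z.
    Visit Z.
    At Z: go left to U.
      U is a leaf — visit U.
    At Z: no right child.
At D: go right to T.
  Visit T.
  At T: go left to V.
    Visit V.
    At V: go left to M.
      Visit M.
      At M: no left child.
      At M: go right to G.
        G is a leaf — visit G.
    At V: no right child.
  At T: go right to H.
    H is a leaf — visit H.

D, S, N, W, J, B, Z, U, T, V, M, G, H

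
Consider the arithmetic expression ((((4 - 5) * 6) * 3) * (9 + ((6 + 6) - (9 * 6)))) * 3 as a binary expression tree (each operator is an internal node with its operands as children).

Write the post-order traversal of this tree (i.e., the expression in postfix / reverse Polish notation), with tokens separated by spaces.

Post-order on an expression tree gives postfix notation: for each operator, emit left operand, right operand, then the operator.

4 5 - 6 * 3 * 9 6 6 + 9 6 * - + * 3 *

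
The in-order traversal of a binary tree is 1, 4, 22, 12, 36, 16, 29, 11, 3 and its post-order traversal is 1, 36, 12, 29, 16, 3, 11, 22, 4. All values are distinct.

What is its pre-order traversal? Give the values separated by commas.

4, 1, 22, 11, 16, 12, 36, 29, 3

The last element of post-order is the root; it splits in-order into left and right subtrees.
Root 4: left subtree has 1 node {1}, right has 7 {22, 12, 36, 16, 29, 11, 3}.
  Root 22: left subtree has 0 nodes { }, right has 6 {12, 36, 16, 29, 11, 3}.
    Root 11: left subtree has 4 nodes {12, 36, 16, 29}, right has 1 {3}.
      Root 16: left subtree has 2 nodes {12, 36}, right has 1 {29}.
        Root 12: left subtree has 0 nodes { }, right has 1 {36}.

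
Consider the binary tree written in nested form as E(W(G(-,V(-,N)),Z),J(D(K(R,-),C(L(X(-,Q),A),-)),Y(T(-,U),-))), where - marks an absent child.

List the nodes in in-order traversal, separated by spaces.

In-order visits the left subtree, then the node, then the right subtree.
At E: go left to W.
  At W: go left to G.
    At G: no left child.
    Visit G.
    At G: go right to V.
      At V: no left child.
      Visit V.
      At V: go right to N.
        N is a leaf — visit N.
  Visit W.
  At W: go right to Z.
    Z is a leaf — visit Z.
Visit E.
At E: go right to J.
  At J: go left to D.
    At D: go left to K.
      At K: go left to R.
        R is a leaf — visit R.
      Visit K.
      At K: no right child.
    Visit D.
    At D: go right to C.
      At C: go left to L.
        At L: go left to X.
          At X: no left child.
          Visit X.
          At X: go right to Q.
            Q is a leaf — visit Q.
        Visit L.
        At L: go right to A.
          A is a leaf — visit A.
      Visit C.
      At C: no right child.
  Visit J.
  At J: go right to Y.
    At Y: go left to T.
      At T: no left child.
      Visit T.
      At T: go right to U.
        U is a leaf — visit U.
    Visit Y.
    At Y: no right child.

G V N W Z E R K D X Q L A C J T U Y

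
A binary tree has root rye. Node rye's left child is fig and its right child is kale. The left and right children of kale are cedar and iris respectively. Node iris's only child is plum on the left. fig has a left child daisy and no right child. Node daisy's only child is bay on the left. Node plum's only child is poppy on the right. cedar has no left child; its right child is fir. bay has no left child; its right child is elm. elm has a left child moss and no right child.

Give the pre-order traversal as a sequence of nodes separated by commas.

rye, fig, daisy, bay, elm, moss, kale, cedar, fir, iris, plum, poppy

Pre-order visits the node, then its left subtree, then its right subtree.
Visit rye.
At rye: go left to fig.
  Visit fig.
  At fig: go left to daisy.
    Visit daisy.
    At daisy: go left to bay.
      Visit bay.
      At bay: no left child.
      At bay: go right to elm.
        Visit elm.
        At elm: go left to moss.
          moss is a leaf — visit moss.
        At elm: no right child.
    At daisy: no right child.
  At fig: no right child.
At rye: go right to kale.
  Visit kale.
  At kale: go left to cedar.
    Visit cedar.
    At cedar: no left child.
    At cedar: go right to fir.
      fir is a leaf — visit fir.
  At kale: go right to iris.
    Visit iris.
    At iris: go left to plum.
      Visit plum.
      At plum: no left child.
      At plum: go right to poppy.
        poppy is a leaf — visit poppy.
    At iris: no right child.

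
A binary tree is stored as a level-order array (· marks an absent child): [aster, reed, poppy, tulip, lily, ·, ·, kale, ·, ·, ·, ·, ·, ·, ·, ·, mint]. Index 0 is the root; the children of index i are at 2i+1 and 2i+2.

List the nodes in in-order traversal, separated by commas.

kale, mint, tulip, reed, lily, aster, poppy

In-order visits the left subtree, then the node, then the right subtree.
At aster: go left to reed.
  At reed: go left to tulip.
    At tulip: go left to kale.
      At kale: no left child.
      Visit kale.
      At kale: go right to mint.
        mint is a leaf — visit mint.
    Visit tulip.
    At tulip: no right child.
  Visit reed.
  At reed: go right to lily.
    lily is a leaf — visit lily.
Visit aster.
At aster: go right to poppy.
  poppy is a leaf — visit poppy.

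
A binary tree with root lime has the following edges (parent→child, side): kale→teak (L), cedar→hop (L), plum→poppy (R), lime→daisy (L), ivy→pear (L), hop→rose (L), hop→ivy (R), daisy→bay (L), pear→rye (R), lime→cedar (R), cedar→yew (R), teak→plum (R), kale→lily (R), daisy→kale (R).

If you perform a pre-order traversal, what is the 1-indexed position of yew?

Pre-order visits the node, then its left subtree, then its right subtree.
Visit lime.
At lime: go left to daisy.
  Visit daisy.
  At daisy: go left to bay.
    bay is a leaf — visit bay.
  At daisy: go right to kale.
    Visit kale.
    At kale: go left to teak.
      Visit teak.
      At teak: no left child.
      At teak: go right to plum.
        Visit plum.
        At plum: no left child.
        At plum: go right to poppy.
          poppy is a leaf — visit poppy.
    At kale: go right to lily.
      lily is a leaf — visit lily.
At lime: go right to cedar.
  Visit cedar.
  At cedar: go left to hop.
    Visit hop.
    At hop: go left to rose.
      rose is a leaf — visit rose.
    At hop: go right to ivy.
      Visit ivy.
      At ivy: go left to pear.
        Visit pear.
        At pear: no left child.
        At pear: go right to rye.
          rye is a leaf — visit rye.
      At ivy: no right child.
  At cedar: go right to yew.
    yew is a leaf — visit yew.
Full pre-order sequence: lime, daisy, bay, kale, teak, plum, poppy, lily, cedar, hop, rose, ivy, pear, rye, yew.

15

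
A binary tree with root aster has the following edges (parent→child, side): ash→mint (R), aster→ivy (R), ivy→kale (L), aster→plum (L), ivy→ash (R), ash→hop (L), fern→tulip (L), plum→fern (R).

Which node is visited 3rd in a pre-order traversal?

Pre-order visits the node, then its left subtree, then its right subtree.
Visit aster.
At aster: go left to plum.
  Visit plum.
  At plum: no left child.
  At plum: go right to fern.
    Visit fern.
    At fern: go left to tulip.
      tulip is a leaf — visit tulip.
    At fern: no right child.
At aster: go right to ivy.
  Visit ivy.
  At ivy: go left to kale.
    kale is a leaf — visit kale.
  At ivy: go right to ash.
    Visit ash.
    At ash: go left to hop.
      hop is a leaf — visit hop.
    At ash: go right to mint.
      mint is a leaf — visit mint.
Full pre-order sequence: aster, plum, fern, tulip, ivy, kale, ash, hop, mint.

fern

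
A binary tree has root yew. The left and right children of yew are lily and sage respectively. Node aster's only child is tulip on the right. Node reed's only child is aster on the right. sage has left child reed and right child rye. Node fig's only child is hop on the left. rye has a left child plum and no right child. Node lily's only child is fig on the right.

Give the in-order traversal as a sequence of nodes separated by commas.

In-order visits the left subtree, then the node, then the right subtree.
At yew: go left to lily.
  At lily: no left child.
  Visit lily.
  At lily: go right to fig.
    At fig: go left to hop.
      hop is a leaf — visit hop.
    Visit fig.
    At fig: no right child.
Visit yew.
At yew: go right to sage.
  At sage: go left to reed.
    At reed: no left child.
    Visit reed.
    At reed: go right to aster.
      At aster: no left child.
      Visit aster.
      At aster: go right to tulip.
        tulip is a leaf — visit tulip.
  Visit sage.
  At sage: go right to rye.
    At rye: go left to plum.
      plum is a leaf — visit plum.
    Visit rye.
    At rye: no right child.

lily, hop, fig, yew, reed, aster, tulip, sage, plum, rye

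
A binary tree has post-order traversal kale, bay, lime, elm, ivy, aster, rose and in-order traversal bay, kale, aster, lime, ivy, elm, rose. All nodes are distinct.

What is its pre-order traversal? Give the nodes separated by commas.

rose, aster, bay, kale, ivy, lime, elm

The last element of post-order is the root; it splits in-order into left and right subtrees.
Root rose: left subtree has 6 nodes {bay, kale, aster, lime, ivy, elm}, right has 0 { }.
  Root aster: left subtree has 2 nodes {bay, kale}, right has 3 {lime, ivy, elm}.
    Root bay: left subtree has 0 nodes { }, right has 1 {kale}.
    Root ivy: left subtree has 1 node {lime}, right has 1 {elm}.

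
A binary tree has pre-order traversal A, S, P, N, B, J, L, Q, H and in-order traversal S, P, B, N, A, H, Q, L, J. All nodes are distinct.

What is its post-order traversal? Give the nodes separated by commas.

The first element of pre-order is the root; it splits in-order into left and right subtrees.
Root A: left subtree has 4 nodes {S, P, B, N}, right has 4 {H, Q, L, J}.
  Root S: left subtree has 0 nodes { }, right has 3 {P, B, N}.
    Root P: left subtree has 0 nodes { }, right has 2 {B, N}.
      Root N: left subtree has 1 node {B}, right has 0 { }.
  Root J: left subtree has 3 nodes {H, Q, L}, right has 0 { }.
    Root L: left subtree has 2 nodes {H, Q}, right has 0 { }.
      Root Q: left subtree has 1 node {H}, right has 0 { }.

B, N, P, S, H, Q, L, J, A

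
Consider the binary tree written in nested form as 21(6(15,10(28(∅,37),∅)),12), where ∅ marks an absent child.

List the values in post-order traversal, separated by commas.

15, 37, 28, 10, 6, 12, 21

Post-order visits the left subtree, then the right subtree, then the node.
At 21: go left to 6.
  At 6: go left to 15.
    15 is a leaf — visit 15.
  At 6: go right to 10.
    At 10: go left to 28.
      At 28: no left child.
      At 28: go right to 37.
        37 is a leaf — visit 37.
      Visit 28.
    At 10: no right child.
    Visit 10.
  Visit 6.
At 21: go right to 12.
  12 is a leaf — visit 12.
Visit 21.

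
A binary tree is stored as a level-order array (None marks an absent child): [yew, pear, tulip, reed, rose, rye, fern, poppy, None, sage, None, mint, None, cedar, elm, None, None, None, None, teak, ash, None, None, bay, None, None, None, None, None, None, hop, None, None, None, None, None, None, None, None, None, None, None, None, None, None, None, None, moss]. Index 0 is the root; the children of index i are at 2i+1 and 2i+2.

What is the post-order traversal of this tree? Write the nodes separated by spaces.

poppy reed teak ash sage rose pear moss bay mint rye cedar hop elm fern tulip yew

Post-order visits the left subtree, then the right subtree, then the node.
At yew: go left to pear.
  At pear: go left to reed.
    At reed: go left to poppy.
      poppy is a leaf — visit poppy.
    At reed: no right child.
    Visit reed.
  At pear: go right to rose.
    At rose: go left to sage.
      At sage: go left to teak.
        teak is a leaf — visit teak.
      At sage: go right to ash.
        ash is a leaf — visit ash.
      Visit sage.
    At rose: no right child.
    Visit rose.
  Visit pear.
At yew: go right to tulip.
  At tulip: go left to rye.
    At rye: go left to mint.
      At mint: go left to bay.
        At bay: go left to moss.
          moss is a leaf — visit moss.
        At bay: no right child.
        Visit bay.
      At mint: no right child.
      Visit mint.
    At rye: no right child.
    Visit rye.
  At tulip: go right to fern.
    At fern: go left to cedar.
      cedar is a leaf — visit cedar.
    At fern: go right to elm.
      At elm: no left child.
      At elm: go right to hop.
        hop is a leaf — visit hop.
      Visit elm.
    Visit fern.
  Visit tulip.
Visit yew.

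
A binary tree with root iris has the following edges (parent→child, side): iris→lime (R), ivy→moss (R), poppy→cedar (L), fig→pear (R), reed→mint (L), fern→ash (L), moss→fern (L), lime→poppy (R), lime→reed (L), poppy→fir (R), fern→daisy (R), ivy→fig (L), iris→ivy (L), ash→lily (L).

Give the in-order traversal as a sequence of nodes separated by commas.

In-order visits the left subtree, then the node, then the right subtree.
At iris: go left to ivy.
  At ivy: go left to fig.
    At fig: no left child.
    Visit fig.
    At fig: go right to pear.
      pear is a leaf — visit pear.
  Visit ivy.
  At ivy: go right to moss.
    At moss: go left to fern.
      At fern: go left to ash.
        At ash: go left to lily.
          lily is a leaf — visit lily.
        Visit ash.
        At ash: no right child.
      Visit fern.
      At fern: go right to daisy.
        daisy is a leaf — visit daisy.
    Visit moss.
    At moss: no right child.
Visit iris.
At iris: go right to lime.
  At lime: go left to reed.
    At reed: go left to mint.
      mint is a leaf — visit mint.
    Visit reed.
    At reed: no right child.
  Visit lime.
  At lime: go right to poppy.
    At poppy: go left to cedar.
      cedar is a leaf — visit cedar.
    Visit poppy.
    At poppy: go right to fir.
      fir is a leaf — visit fir.

fig, pear, ivy, lily, ash, fern, daisy, moss, iris, mint, reed, lime, cedar, poppy, fir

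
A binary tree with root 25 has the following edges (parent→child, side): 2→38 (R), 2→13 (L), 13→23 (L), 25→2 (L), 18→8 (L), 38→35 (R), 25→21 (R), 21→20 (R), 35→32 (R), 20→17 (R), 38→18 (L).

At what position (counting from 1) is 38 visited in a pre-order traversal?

Pre-order visits the node, then its left subtree, then its right subtree.
Visit 25.
At 25: go left to 2.
  Visit 2.
  At 2: go left to 13.
    Visit 13.
    At 13: go left to 23.
      23 is a leaf — visit 23.
    At 13: no right child.
  At 2: go right to 38.
    Visit 38.
    At 38: go left to 18.
      Visit 18.
      At 18: go left to 8.
        8 is a leaf — visit 8.
      At 18: no right child.
    At 38: go right to 35.
      Visit 35.
      At 35: no left child.
      At 35: go right to 32.
        32 is a leaf — visit 32.
At 25: go right to 21.
  Visit 21.
  At 21: no left child.
  At 21: go right to 20.
    Visit 20.
    At 20: no left child.
    At 20: go right to 17.
      17 is a leaf — visit 17.
Full pre-order sequence: 25, 2, 13, 23, 38, 18, 8, 35, 32, 21, 20, 17.

5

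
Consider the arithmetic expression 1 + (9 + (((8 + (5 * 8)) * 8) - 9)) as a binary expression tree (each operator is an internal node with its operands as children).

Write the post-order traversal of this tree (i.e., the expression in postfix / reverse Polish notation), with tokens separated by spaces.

1 9 8 5 8 * + 8 * 9 - + +

Post-order on an expression tree gives postfix notation: for each operator, emit left operand, right operand, then the operator.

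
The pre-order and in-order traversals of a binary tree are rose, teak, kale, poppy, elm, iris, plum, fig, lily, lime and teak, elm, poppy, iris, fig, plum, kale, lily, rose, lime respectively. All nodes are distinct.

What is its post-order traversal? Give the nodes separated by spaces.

elm fig plum iris poppy lily kale teak lime rose

The first element of pre-order is the root; it splits in-order into left and right subtrees.
Root rose: left subtree has 8 nodes {teak, elm, poppy, iris, fig, plum, kale, lily}, right has 1 {lime}.
  Root teak: left subtree has 0 nodes { }, right has 7 {elm, poppy, iris, fig, plum, kale, lily}.
    Root kale: left subtree has 5 nodes {elm, poppy, iris, fig, plum}, right has 1 {lily}.
      Root poppy: left subtree has 1 node {elm}, right has 3 {iris, fig, plum}.
        Root iris: left subtree has 0 nodes { }, right has 2 {fig, plum}.
          Root plum: left subtree has 1 node {fig}, right has 0 { }.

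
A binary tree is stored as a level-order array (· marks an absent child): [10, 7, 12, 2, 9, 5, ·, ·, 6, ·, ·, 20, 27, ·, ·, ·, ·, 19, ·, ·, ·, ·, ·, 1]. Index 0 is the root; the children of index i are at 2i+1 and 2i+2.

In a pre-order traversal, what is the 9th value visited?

Pre-order visits the node, then its left subtree, then its right subtree.
Visit 10.
At 10: go left to 7.
  Visit 7.
  At 7: go left to 2.
    Visit 2.
    At 2: no left child.
    At 2: go right to 6.
      Visit 6.
      At 6: go left to 19.
        19 is a leaf — visit 19.
      At 6: no right child.
  At 7: go right to 9.
    9 is a leaf — visit 9.
At 10: go right to 12.
  Visit 12.
  At 12: go left to 5.
    Visit 5.
    At 5: go left to 20.
      Visit 20.
      At 20: go left to 1.
        1 is a leaf — visit 1.
      At 20: no right child.
    At 5: go right to 27.
      27 is a leaf — visit 27.
  At 12: no right child.
Full pre-order sequence: 10, 7, 2, 6, 19, 9, 12, 5, 20, 1, 27.

20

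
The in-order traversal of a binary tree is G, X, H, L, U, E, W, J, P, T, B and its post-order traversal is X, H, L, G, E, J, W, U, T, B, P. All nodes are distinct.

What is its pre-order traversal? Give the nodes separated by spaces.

The last element of post-order is the root; it splits in-order into left and right subtrees.
Root P: left subtree has 8 nodes {G, X, H, L, U, E, W, J}, right has 2 {T, B}.
  Root U: left subtree has 4 nodes {G, X, H, L}, right has 3 {E, W, J}.
    Root G: left subtree has 0 nodes { }, right has 3 {X, H, L}.
      Root L: left subtree has 2 nodes {X, H}, right has 0 { }.
        Root H: left subtree has 1 node {X}, right has 0 { }.
    Root W: left subtree has 1 node {E}, right has 1 {J}.
  Root B: left subtree has 1 node {T}, right has 0 { }.

P U G L H X W E J B T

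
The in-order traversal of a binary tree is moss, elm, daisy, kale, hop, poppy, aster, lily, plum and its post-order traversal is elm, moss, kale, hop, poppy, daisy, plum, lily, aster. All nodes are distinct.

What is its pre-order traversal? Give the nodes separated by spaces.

aster daisy moss elm poppy hop kale lily plum

The last element of post-order is the root; it splits in-order into left and right subtrees.
Root aster: left subtree has 6 nodes {moss, elm, daisy, kale, hop, poppy}, right has 2 {lily, plum}.
  Root daisy: left subtree has 2 nodes {moss, elm}, right has 3 {kale, hop, poppy}.
    Root moss: left subtree has 0 nodes { }, right has 1 {elm}.
    Root poppy: left subtree has 2 nodes {kale, hop}, right has 0 { }.
      Root hop: left subtree has 1 node {kale}, right has 0 { }.
  Root lily: left subtree has 0 nodes { }, right has 1 {plum}.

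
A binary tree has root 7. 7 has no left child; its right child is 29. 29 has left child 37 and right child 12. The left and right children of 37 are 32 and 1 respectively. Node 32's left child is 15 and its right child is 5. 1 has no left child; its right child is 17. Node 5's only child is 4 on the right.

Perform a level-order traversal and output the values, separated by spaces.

7 29 37 12 32 1 15 5 17 4

Level-order visits nodes level by level from the root, left to right within each level.
Level 0: 7
Level 1: 29
Level 2: 37, 12
Level 3: 32, 1
Level 4: 15, 5, 17
Level 5: 4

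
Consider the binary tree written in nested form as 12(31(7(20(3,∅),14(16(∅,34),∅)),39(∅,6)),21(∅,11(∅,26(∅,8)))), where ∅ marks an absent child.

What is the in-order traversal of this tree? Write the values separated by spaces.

In-order visits the left subtree, then the node, then the right subtree.
At 12: go left to 31.
  At 31: go left to 7.
    At 7: go left to 20.
      At 20: go left to 3.
        3 is a leaf — visit 3.
      Visit 20.
      At 20: no right child.
    Visit 7.
    At 7: go right to 14.
      At 14: go left to 16.
        At 16: no left child.
        Visit 16.
        At 16: go right to 34.
          34 is a leaf — visit 34.
      Visit 14.
      At 14: no right child.
  Visit 31.
  At 31: go right to 39.
    At 39: no left child.
    Visit 39.
    At 39: go right to 6.
      6 is a leaf — visit 6.
Visit 12.
At 12: go right to 21.
  At 21: no left child.
  Visit 21.
  At 21: go right to 11.
    At 11: no left child.
    Visit 11.
    At 11: go right to 26.
      At 26: no left child.
      Visit 26.
      At 26: go right to 8.
        8 is a leaf — visit 8.

3 20 7 16 34 14 31 39 6 12 21 11 26 8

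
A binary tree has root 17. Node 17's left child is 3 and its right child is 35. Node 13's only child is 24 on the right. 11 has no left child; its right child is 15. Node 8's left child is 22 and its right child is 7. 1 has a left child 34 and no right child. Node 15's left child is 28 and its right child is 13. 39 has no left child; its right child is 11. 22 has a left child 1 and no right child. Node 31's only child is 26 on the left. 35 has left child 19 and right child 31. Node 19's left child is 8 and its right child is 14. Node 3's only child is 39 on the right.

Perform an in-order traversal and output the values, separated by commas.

In-order visits the left subtree, then the node, then the right subtree.
At 17: go left to 3.
  At 3: no left child.
  Visit 3.
  At 3: go right to 39.
    At 39: no left child.
    Visit 39.
    At 39: go right to 11.
      At 11: no left child.
      Visit 11.
      At 11: go right to 15.
        At 15: go left to 28.
          28 is a leaf — visit 28.
        Visit 15.
        At 15: go right to 13.
          At 13: no left child.
          Visit 13.
          At 13: go right to 24.
            24 is a leaf — visit 24.
Visit 17.
At 17: go right to 35.
  At 35: go left to 19.
    At 19: go left to 8.
      At 8: go left to 22.
        At 22: go left to 1.
          At 1: go left to 34.
            34 is a leaf — visit 34.
          Visit 1.
          At 1: no right child.
        Visit 22.
        At 22: no right child.
      Visit 8.
      At 8: go right to 7.
        7 is a leaf — visit 7.
    Visit 19.
    At 19: go right to 14.
      14 is a leaf — visit 14.
  Visit 35.
  At 35: go right to 31.
    At 31: go left to 26.
      26 is a leaf — visit 26.
    Visit 31.
    At 31: no right child.

3, 39, 11, 28, 15, 13, 24, 17, 34, 1, 22, 8, 7, 19, 14, 35, 26, 31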